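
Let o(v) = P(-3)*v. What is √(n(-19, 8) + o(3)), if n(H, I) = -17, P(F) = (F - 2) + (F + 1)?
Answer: I*√38 ≈ 6.1644*I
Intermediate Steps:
P(F) = -1 + 2*F (P(F) = (-2 + F) + (1 + F) = -1 + 2*F)
o(v) = -7*v (o(v) = (-1 + 2*(-3))*v = (-1 - 6)*v = -7*v)
√(n(-19, 8) + o(3)) = √(-17 - 7*3) = √(-17 - 21) = √(-38) = I*√38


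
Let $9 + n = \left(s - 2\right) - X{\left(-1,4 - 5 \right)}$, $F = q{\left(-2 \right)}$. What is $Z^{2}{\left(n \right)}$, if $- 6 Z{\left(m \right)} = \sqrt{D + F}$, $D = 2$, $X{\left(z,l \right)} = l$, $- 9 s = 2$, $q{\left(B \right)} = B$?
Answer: $0$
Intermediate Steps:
$s = - \frac{2}{9}$ ($s = \left(- \frac{1}{9}\right) 2 = - \frac{2}{9} \approx -0.22222$)
$F = -2$
$n = - \frac{92}{9}$ ($n = -9 - \left(\frac{56}{9} - 5\right) = -9 - \frac{11}{9} = - \frac{92}{9} \approx -10.222$)
$Z{\left(m \right)} = 0$ ($Z{\left(m \right)} = - \frac{\sqrt{2 - 2}}{6} = - \frac{\sqrt{0}}{6} = \left(- \frac{1}{6}\right) 0 = 0$)
$Z^{2}{\left(n \right)} = 0^{2} = 0$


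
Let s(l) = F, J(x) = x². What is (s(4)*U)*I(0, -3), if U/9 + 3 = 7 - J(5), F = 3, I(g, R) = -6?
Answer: 3402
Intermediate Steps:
U = -189 (U = -27 + 9*(7 - 1*5²) = -27 + 9*(7 - 1*25) = -27 + 9*(7 - 25) = -27 + 9*(-18) = -27 - 162 = -189)
s(l) = 3
(s(4)*U)*I(0, -3) = (3*(-189))*(-6) = -567*(-6) = 3402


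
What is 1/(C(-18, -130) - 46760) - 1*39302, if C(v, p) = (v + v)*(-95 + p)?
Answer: -1519415321/38660 ≈ -39302.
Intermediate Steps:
C(v, p) = 2*v*(-95 + p) (C(v, p) = (2*v)*(-95 + p) = 2*v*(-95 + p))
1/(C(-18, -130) - 46760) - 1*39302 = 1/(2*(-18)*(-95 - 130) - 46760) - 1*39302 = 1/(2*(-18)*(-225) - 46760) - 39302 = 1/(8100 - 46760) - 39302 = 1/(-38660) - 39302 = -1/38660 - 39302 = -1519415321/38660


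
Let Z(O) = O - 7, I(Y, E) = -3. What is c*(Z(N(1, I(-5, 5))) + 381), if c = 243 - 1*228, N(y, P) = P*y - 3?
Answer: 5520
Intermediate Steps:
N(y, P) = -3 + P*y
c = 15 (c = 243 - 228 = 15)
Z(O) = -7 + O
c*(Z(N(1, I(-5, 5))) + 381) = 15*((-7 + (-3 - 3*1)) + 381) = 15*((-7 + (-3 - 3)) + 381) = 15*((-7 - 6) + 381) = 15*(-13 + 381) = 15*368 = 5520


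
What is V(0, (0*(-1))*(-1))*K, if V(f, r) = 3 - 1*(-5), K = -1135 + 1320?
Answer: 1480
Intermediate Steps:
K = 185
V(f, r) = 8 (V(f, r) = 3 + 5 = 8)
V(0, (0*(-1))*(-1))*K = 8*185 = 1480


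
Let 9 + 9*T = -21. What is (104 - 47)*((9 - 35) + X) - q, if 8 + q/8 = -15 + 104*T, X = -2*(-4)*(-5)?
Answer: -2414/3 ≈ -804.67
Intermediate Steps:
T = -10/3 (T = -1 + (⅑)*(-21) = -1 - 7/3 = -10/3 ≈ -3.3333)
X = -40 (X = 8*(-5) = -40)
q = -8872/3 (q = -64 + 8*(-15 + 104*(-10/3)) = -64 + 8*(-15 - 1040/3) = -64 + 8*(-1085/3) = -64 - 8680/3 = -8872/3 ≈ -2957.3)
(104 - 47)*((9 - 35) + X) - q = (104 - 47)*((9 - 35) - 40) - 1*(-8872/3) = 57*(-26 - 40) + 8872/3 = 57*(-66) + 8872/3 = -3762 + 8872/3 = -2414/3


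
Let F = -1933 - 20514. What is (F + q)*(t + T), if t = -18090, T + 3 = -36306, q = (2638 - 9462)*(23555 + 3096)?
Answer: 9894572693529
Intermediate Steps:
q = -181866424 (q = -6824*26651 = -181866424)
T = -36309 (T = -3 - 36306 = -36309)
F = -22447
(F + q)*(t + T) = (-22447 - 181866424)*(-18090 - 36309) = -181888871*(-54399) = 9894572693529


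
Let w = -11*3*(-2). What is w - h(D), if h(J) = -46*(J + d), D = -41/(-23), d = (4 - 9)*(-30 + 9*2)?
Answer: 2908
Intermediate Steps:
d = 60 (d = -5*(-30 + 18) = -5*(-12) = 60)
D = 41/23 (D = -41*(-1/23) = 41/23 ≈ 1.7826)
h(J) = -2760 - 46*J (h(J) = -46*(J + 60) = -46*(60 + J) = -2760 - 46*J)
w = 66 (w = -33*(-2) = 66)
w - h(D) = 66 - (-2760 - 46*41/23) = 66 - (-2760 - 82) = 66 - 1*(-2842) = 66 + 2842 = 2908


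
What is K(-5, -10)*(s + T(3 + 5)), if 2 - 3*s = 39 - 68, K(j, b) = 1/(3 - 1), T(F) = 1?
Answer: 17/3 ≈ 5.6667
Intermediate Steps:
K(j, b) = 1/2
s = 31/3 (s = 2/3 - (39 - 68)/3 = 2/3 - 1/3*(-29) = 2/3 + 29/3 = 31/3 ≈ 10.333)
K(-5, -10)*(s + T(3 + 5)) = (31/3 + 1)/2 = (1/2)*(34/3) = 17/3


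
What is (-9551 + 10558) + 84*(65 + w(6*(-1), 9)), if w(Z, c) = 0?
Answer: 6467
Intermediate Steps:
(-9551 + 10558) + 84*(65 + w(6*(-1), 9)) = (-9551 + 10558) + 84*(65 + 0) = 1007 + 84*65 = 1007 + 5460 = 6467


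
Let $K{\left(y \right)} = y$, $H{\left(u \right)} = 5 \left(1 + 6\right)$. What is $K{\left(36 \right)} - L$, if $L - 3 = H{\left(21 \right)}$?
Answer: $-2$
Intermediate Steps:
$H{\left(u \right)} = 35$ ($H{\left(u \right)} = 5 \cdot 7 = 35$)
$L = 38$ ($L = 3 + 35 = 38$)
$K{\left(36 \right)} - L = 36 - 38 = -2$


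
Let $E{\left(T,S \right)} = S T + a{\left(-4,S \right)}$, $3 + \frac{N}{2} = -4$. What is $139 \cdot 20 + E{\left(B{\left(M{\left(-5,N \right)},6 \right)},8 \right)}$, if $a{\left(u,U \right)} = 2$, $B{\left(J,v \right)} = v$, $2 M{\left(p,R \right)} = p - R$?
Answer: $2830$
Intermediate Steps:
$N = -14$ ($N = -6 + 2 \left(-4\right) = -6 - 8 = -14$)
$M{\left(p,R \right)} = \frac{p}{2} - \frac{R}{2}$ ($M{\left(p,R \right)} = \frac{p - R}{2} = \frac{p}{2} - \frac{R}{2}$)
$E{\left(T,S \right)} = 2 + S T$ ($E{\left(T,S \right)} = S T + 2 = 2 + S T$)
$139 \cdot 20 + E{\left(B{\left(M{\left(-5,N \right)},6 \right)},8 \right)} = 139 \cdot 20 + \left(2 + 8 \cdot 6\right) = 2780 + \left(2 + 48\right) = 2780 + 50 = 2830$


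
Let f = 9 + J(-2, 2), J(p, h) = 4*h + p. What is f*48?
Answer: 720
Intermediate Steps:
J(p, h) = p + 4*h
f = 15 (f = 9 + (-2 + 4*2) = 9 + (-2 + 8) = 9 + 6 = 15)
f*48 = 15*48 = 720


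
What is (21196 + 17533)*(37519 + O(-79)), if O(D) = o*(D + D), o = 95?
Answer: 871751061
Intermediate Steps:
O(D) = 190*D (O(D) = 95*(D + D) = 95*(2*D) = 190*D)
(21196 + 17533)*(37519 + O(-79)) = (21196 + 17533)*(37519 + 190*(-79)) = 38729*(37519 - 15010) = 38729*22509 = 871751061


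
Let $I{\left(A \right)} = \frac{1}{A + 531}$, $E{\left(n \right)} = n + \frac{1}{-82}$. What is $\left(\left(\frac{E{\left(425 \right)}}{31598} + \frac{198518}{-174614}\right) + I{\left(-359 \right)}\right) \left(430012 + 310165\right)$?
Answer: $- \frac{4023421781342722895}{4863634971118} \approx -8.2725 \cdot 10^{5}$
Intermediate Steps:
$E{\left(n \right)} = - \frac{1}{82} + n$ ($E{\left(n \right)} = n - \frac{1}{82} = - \frac{1}{82} + n$)
$I{\left(A \right)} = \frac{1}{531 + A}$
$\left(\left(\frac{E{\left(425 \right)}}{31598} + \frac{198518}{-174614}\right) + I{\left(-359 \right)}\right) \left(430012 + 310165\right) = \left(\left(\frac{- \frac{1}{82} + 425}{31598} + \frac{198518}{-174614}\right) + \frac{1}{531 - 359}\right) \left(430012 + 310165\right) = \left(\left(\frac{34849}{82} \cdot \frac{1}{31598} + 198518 \left(- \frac{1}{174614}\right)\right) + \frac{1}{172}\right) 740177 = \left(\left(\frac{34849}{2591036} - \frac{99259}{87307}\right) + \frac{1}{172}\right) 740177 = \left(- \frac{254141080681}{226215580052} + \frac{1}{172}\right) 740177 = \left(- \frac{5435756287135}{4863634971118}\right) 740177 = - \frac{4023421781342722895}{4863634971118}$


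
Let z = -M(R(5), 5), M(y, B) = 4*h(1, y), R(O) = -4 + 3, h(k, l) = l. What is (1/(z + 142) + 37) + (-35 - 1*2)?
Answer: 1/146 ≈ 0.0068493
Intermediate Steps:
R(O) = -1
M(y, B) = 4*y
z = 4 (z = -4*(-1) = -1*(-4) = 4)
(1/(z + 142) + 37) + (-35 - 1*2) = (1/(4 + 142) + 37) + (-35 - 1*2) = (1/146 + 37) + (-35 - 2) = (1/146 + 37) - 37 = 5403/146 - 37 = 1/146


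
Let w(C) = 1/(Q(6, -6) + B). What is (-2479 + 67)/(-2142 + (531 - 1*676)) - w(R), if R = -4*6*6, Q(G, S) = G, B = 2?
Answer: 17009/18296 ≈ 0.92966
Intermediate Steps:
R = -144 (R = -24*6 = -144)
w(C) = ⅛ (w(C) = 1/(6 + 2) = 1/8 = ⅛)
(-2479 + 67)/(-2142 + (531 - 1*676)) - w(R) = (-2479 + 67)/(-2142 + (531 - 1*676)) - 1*⅛ = -2412/(-2142 + (531 - 676)) - ⅛ = -2412/(-2142 - 145) - ⅛ = -2412/(-2287) - ⅛ = -2412*(-1/2287) - ⅛ = 2412/2287 - ⅛ = 17009/18296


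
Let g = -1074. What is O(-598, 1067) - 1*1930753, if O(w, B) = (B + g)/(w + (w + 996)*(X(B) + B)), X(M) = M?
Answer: -1638695716709/848734 ≈ -1.9308e+6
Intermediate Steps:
O(w, B) = (-1074 + B)/(w + 2*B*(996 + w)) (O(w, B) = (B - 1074)/(w + (w + 996)*(B + B)) = (-1074 + B)/(w + (996 + w)*(2*B)) = (-1074 + B)/(w + 2*B*(996 + w)))
O(-598, 1067) - 1*1930753 = (-1074 + 1067)/(-598 + 1992*1067 + 2*1067*(-598)) - 1*1930753 = -7/(-598 + 2125464 - 1276132) - 1930753 = -7/848734 - 1930753 = -1638695716709/848734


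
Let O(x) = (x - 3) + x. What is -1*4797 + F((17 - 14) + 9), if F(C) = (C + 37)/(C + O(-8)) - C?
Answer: -4816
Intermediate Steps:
O(x) = -3 + 2*x (O(x) = (-3 + x) + x = -3 + 2*x)
F(C) = -C + (37 + C)/(-19 + C) (F(C) = (C + 37)/(C + (-3 + 2*(-8))) - C = (37 + C)/(C + (-3 - 16)) - C = (37 + C)/(C - 19) - C = (37 + C)/(-19 + C) - C = -C + (37 + C)/(-19 + C))
-1*4797 + F((17 - 14) + 9) = -1*4797 + (37 - ((17 - 14) + 9)**2 + 20*((17 - 14) + 9))/(-19 + ((17 - 14) + 9)) = -4797 + (37 - (3 + 9)**2 + 20*(3 + 9))/(-19 + (3 + 9)) = -4797 + (37 - 1*12**2 + 20*12)/(-19 + 12) = -4797 + (37 - 1*144 + 240)/(-7) = -4797 - (37 - 144 + 240)/7 = -4797 - 1/7*133 = -4797 - 19 = -4816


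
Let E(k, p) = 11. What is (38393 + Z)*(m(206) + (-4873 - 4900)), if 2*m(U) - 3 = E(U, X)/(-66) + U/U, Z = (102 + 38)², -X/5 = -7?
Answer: -2266617743/4 ≈ -5.6665e+8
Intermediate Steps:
X = 35 (X = -5*(-7) = 35)
Z = 19600 (Z = 140² = 19600)
m(U) = 23/12 (m(U) = 3/2 + (11/(-66) + U/U)/2 = 3/2 + (11*(-1/66) + 1)/2 = 3/2 + (-⅙ + 1)/2 = 3/2 + (½)*(⅚) = 3/2 + 5/12 = 23/12)
(38393 + Z)*(m(206) + (-4873 - 4900)) = (38393 + 19600)*(23/12 + (-4873 - 4900)) = 57993*(23/12 - 9773) = 57993*(-117253/12) = -2266617743/4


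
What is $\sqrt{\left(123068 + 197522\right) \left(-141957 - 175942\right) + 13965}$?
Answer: $i \sqrt{101915226445} \approx 3.1924 \cdot 10^{5} i$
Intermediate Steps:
$\sqrt{\left(123068 + 197522\right) \left(-141957 - 175942\right) + 13965} = \sqrt{320590 \left(-317899\right) + 13965} = \sqrt{-101915240410 + 13965} = \sqrt{-101915226445} = i \sqrt{101915226445}$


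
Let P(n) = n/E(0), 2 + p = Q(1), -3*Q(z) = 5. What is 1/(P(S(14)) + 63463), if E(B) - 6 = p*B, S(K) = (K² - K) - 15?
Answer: 6/380945 ≈ 1.5750e-5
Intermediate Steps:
Q(z) = -5/3 (Q(z) = -⅓*5 = -5/3)
p = -11/3 (p = -2 - 5/3 = -11/3 ≈ -3.6667)
S(K) = -15 + K² - K
E(B) = 6 - 11*B/3
P(n) = n/6 (P(n) = n/(6 - 11/3*0) = n/(6 + 0) = n/6)
1/(P(S(14)) + 63463) = 1/((-15 + 14² - 1*14)/6 + 63463) = 1/((-15 + 196 - 14)/6 + 63463) = 1/((⅙)*167 + 63463) = 1/(167/6 + 63463) = 1/(380945/6) = 6/380945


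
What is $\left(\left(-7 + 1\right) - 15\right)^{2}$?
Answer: $441$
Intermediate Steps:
$\left(\left(-7 + 1\right) - 15\right)^{2} = \left(-6 - 15\right)^{2} = \left(-21\right)^{2} = 441$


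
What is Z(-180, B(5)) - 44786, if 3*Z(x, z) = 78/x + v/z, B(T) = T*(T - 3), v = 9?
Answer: -2015363/45 ≈ -44786.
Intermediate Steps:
B(T) = T*(-3 + T)
Z(x, z) = 3/z + 26/x (Z(x, z) = (78/x + 9/z)/3 = (9/z + 78/x)/3 = 3/z + 26/x)
Z(-180, B(5)) - 44786 = (3/((5*(-3 + 5))) + 26/(-180)) - 44786 = (3/((5*2)) + 26*(-1/180)) - 44786 = (3/10 - 13/90) - 44786 = 7/45 - 44786 = -2015363/45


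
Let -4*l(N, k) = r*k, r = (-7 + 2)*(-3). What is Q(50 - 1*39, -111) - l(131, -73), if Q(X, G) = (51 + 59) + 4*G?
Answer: -2431/4 ≈ -607.75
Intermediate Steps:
r = 15 (r = -5*(-3) = 15)
l(N, k) = -15*k/4
Q(X, G) = 110 + 4*G
Q(50 - 1*39, -111) - l(131, -73) = (110 + 4*(-111)) - (-15)*(-73)/4 = (110 - 444) - 1*1095/4 = -334 - 1095/4 = -2431/4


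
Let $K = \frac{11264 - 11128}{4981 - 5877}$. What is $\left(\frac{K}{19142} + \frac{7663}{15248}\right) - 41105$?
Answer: $- \frac{4940133174467}{120184736} \approx -41105.0$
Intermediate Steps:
$K = - \frac{17}{112}$ ($K = \frac{136}{-896} = 136 \left(- \frac{1}{896}\right) = - \frac{17}{112} \approx -0.15179$)
$\left(\frac{K}{19142} + \frac{7663}{15248}\right) - 41105 = \left(- \frac{17}{112 \cdot 19142} + \frac{7663}{15248}\right) - 41105 = \left(\left(- \frac{17}{112}\right) \frac{1}{19142} + 7663 \cdot \frac{1}{15248}\right) - 41105 = \left(- \frac{1}{126112} + \frac{7663}{15248}\right) - 41105 = \frac{60398813}{120184736} - 41105 = - \frac{4940133174467}{120184736}$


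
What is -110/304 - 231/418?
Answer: -139/152 ≈ -0.91447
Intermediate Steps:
-110/304 - 231/418 = -110*1/304 - 231*1/418 = -55/152 - 21/38 = -139/152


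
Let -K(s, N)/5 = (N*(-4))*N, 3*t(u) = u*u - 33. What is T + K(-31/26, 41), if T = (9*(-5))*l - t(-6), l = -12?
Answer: 34159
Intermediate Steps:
t(u) = -11 + u²/3 (t(u) = (u*u - 33)/3 = (u² - 33)/3 = (-33 + u²)/3 = -11 + u²/3)
K(s, N) = 20*N² (K(s, N) = -5*N*(-4)*N = -5*(-4*N)*N = -(-20)*N² = 20*N²)
T = 539 (T = (9*(-5))*(-12) - (-11 + (⅓)*(-6)²) = -45*(-12) - (-11 + (⅓)*36) = 540 - (-11 + 12) = 540 - 1*1 = 540 - 1 = 539)
T + K(-31/26, 41) = 539 + 20*41² = 539 + 20*1681 = 539 + 33620 = 34159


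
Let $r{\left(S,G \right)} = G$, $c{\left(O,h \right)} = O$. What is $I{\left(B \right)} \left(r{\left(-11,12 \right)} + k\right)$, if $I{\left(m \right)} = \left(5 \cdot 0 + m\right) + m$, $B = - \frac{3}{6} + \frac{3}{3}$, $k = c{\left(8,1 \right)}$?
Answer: $20$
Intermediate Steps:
$k = 8$
$B = \frac{1}{2}$ ($B = \left(-3\right) \frac{1}{6} + 3 \cdot \frac{1}{3} = - \frac{1}{2} + 1 = \frac{1}{2} \approx 0.5$)
$I{\left(m \right)} = 2 m$ ($I{\left(m \right)} = \left(0 + m\right) + m = m + m = 2 m$)
$I{\left(B \right)} \left(r{\left(-11,12 \right)} + k\right) = 2 \cdot \frac{1}{2} \left(12 + 8\right) = 1 \cdot 20 = 20$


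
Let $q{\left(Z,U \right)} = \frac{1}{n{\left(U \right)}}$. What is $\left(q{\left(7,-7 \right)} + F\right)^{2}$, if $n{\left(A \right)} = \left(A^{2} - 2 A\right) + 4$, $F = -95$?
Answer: $\frac{40500496}{4489} \approx 9022.2$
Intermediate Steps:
$n{\left(A \right)} = 4 + A^{2} - 2 A$
$q{\left(Z,U \right)} = \frac{1}{4 + U^{2} - 2 U}$
$\left(q{\left(7,-7 \right)} + F\right)^{2} = \left(\frac{1}{4 + \left(-7\right)^{2} - -14} - 95\right)^{2} = \left(\frac{1}{4 + 49 + 14} - 95\right)^{2} = \left(\frac{1}{67} - 95\right)^{2} = \left(- \frac{6364}{67}\right)^{2} = \frac{40500496}{4489}$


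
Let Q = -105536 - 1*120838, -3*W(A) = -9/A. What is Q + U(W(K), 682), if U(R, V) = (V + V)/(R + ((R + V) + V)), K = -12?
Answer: -617319170/2727 ≈ -2.2637e+5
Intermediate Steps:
W(A) = 3/A (W(A) = -(-3)/A = 3/A)
U(R, V) = 2*V/(2*R + 2*V) (U(R, V) = (2*V)/(R + (R + 2*V)) = (2*V)/(2*R + 2*V) = 2*V/(2*R + 2*V))
Q = -226374 (Q = -105536 - 120838 = -226374)
Q + U(W(K), 682) = -226374 + 682/(3/(-12) + 682) = -226374 + 682/(3*(-1/12) + 682) = -226374 + 682/(-1/4 + 682) = -226374 + 682/(2727/4) = -226374 + 682*(4/2727) = -226374 + 2728/2727 = -617319170/2727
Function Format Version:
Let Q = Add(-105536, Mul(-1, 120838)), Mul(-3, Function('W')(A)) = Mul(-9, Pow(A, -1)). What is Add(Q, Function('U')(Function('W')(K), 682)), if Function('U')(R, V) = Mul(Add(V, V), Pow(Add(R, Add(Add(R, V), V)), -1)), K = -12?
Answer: Rational(-617319170, 2727) ≈ -2.2637e+5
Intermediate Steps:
Function('W')(A) = Mul(3, Pow(A, -1)) (Function('W')(A) = Mul(Rational(-1, 3), Mul(-9, Pow(A, -1))) = Mul(3, Pow(A, -1)))
Function('U')(R, V) = Mul(2, V, Pow(Add(Mul(2, R), Mul(2, V)), -1)) (Function('U')(R, V) = Mul(Mul(2, V), Pow(Add(R, Add(R, Mul(2, V))), -1)) = Mul(Mul(2, V), Pow(Add(Mul(2, R), Mul(2, V)), -1)) = Mul(2, V, Pow(Add(Mul(2, R), Mul(2, V)), -1)))
Q = -226374 (Q = Add(-105536, -120838) = -226374)
Add(Q, Function('U')(Function('W')(K), 682)) = Add(-226374, Mul(682, Pow(Add(Mul(3, Pow(-12, -1)), 682), -1))) = Add(-226374, Mul(682, Pow(Add(Mul(3, Rational(-1, 12)), 682), -1))) = Add(-226374, Mul(682, Pow(Add(Rational(-1, 4), 682), -1))) = Add(-226374, Mul(682, Pow(Rational(2727, 4), -1))) = Add(-226374, Mul(682, Rational(4, 2727))) = Add(-226374, Rational(2728, 2727)) = Rational(-617319170, 2727)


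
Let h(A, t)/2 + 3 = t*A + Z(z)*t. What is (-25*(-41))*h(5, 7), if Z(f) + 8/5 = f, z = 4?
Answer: 100040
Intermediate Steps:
Z(f) = -8/5 + f
h(A, t) = -6 + 24*t/5 + 2*A*t (h(A, t) = -6 + 2*(t*A + (-8/5 + 4)*t) = -6 + 2*(A*t + 12*t/5) = -6 + 2*(12*t/5 + A*t) = -6 + (24*t/5 + 2*A*t) = -6 + 24*t/5 + 2*A*t)
(-25*(-41))*h(5, 7) = (-25*(-41))*(-6 + (24/5)*7 + 2*5*7) = 1025*(-6 + 168/5 + 70) = 1025*(488/5) = 100040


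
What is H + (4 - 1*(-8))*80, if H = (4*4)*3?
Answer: 1008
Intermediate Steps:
H = 48 (H = 16*3 = 48)
H + (4 - 1*(-8))*80 = 48 + (4 - 1*(-8))*80 = 48 + (4 + 8)*80 = 48 + 12*80 = 48 + 960 = 1008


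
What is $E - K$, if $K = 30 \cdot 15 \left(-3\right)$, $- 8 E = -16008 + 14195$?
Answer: $\frac{12613}{8} \approx 1576.6$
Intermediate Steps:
$E = \frac{1813}{8}$ ($E = - \frac{-16008 + 14195}{8} = \left(- \frac{1}{8}\right) \left(-1813\right) = \frac{1813}{8} \approx 226.63$)
$K = -1350$ ($K = 450 \left(-3\right) = -1350$)
$E - K = \frac{1813}{8} - -1350 = \frac{1813}{8} + 1350 = \frac{12613}{8}$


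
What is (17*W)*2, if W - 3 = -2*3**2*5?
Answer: -2958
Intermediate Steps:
W = -87 (W = 3 - 2*3**2*5 = 3 - 2*9*5 = 3 - 18*5 = 3 - 90 = -87)
(17*W)*2 = (17*(-87))*2 = -1479*2 = -2958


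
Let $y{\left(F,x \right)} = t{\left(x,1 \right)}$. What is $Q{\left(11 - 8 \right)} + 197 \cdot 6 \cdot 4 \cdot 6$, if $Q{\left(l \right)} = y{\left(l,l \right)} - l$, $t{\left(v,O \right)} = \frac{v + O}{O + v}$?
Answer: $28366$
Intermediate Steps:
$t{\left(v,O \right)} = 1$ ($t{\left(v,O \right)} = \frac{O + v}{O + v} = 1$)
$y{\left(F,x \right)} = 1$
$Q{\left(l \right)} = 1 - l$
$Q{\left(11 - 8 \right)} + 197 \cdot 6 \cdot 4 \cdot 6 = \left(1 - \left(11 - 8\right)\right) + 197 \cdot 6 \cdot 4 \cdot 6 = \left(1 - \left(11 - 8\right)\right) + 197 \cdot 24 \cdot 6 = \left(1 - 3\right) + 197 \cdot 144 = \left(1 - 3\right) + 28368 = -2 + 28368 = 28366$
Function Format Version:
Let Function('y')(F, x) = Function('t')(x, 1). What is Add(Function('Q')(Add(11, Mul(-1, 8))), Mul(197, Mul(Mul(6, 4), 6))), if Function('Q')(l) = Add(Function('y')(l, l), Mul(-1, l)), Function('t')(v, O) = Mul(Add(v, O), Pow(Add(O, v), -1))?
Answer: 28366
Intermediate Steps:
Function('t')(v, O) = 1 (Function('t')(v, O) = Mul(Add(O, v), Pow(Add(O, v), -1)) = 1)
Function('y')(F, x) = 1
Function('Q')(l) = Add(1, Mul(-1, l))
Add(Function('Q')(Add(11, Mul(-1, 8))), Mul(197, Mul(Mul(6, 4), 6))) = Add(Add(1, Mul(-1, Add(11, Mul(-1, 8)))), Mul(197, Mul(Mul(6, 4), 6))) = Add(Add(1, Mul(-1, Add(11, -8))), Mul(197, Mul(24, 6))) = Add(Add(1, Mul(-1, 3)), Mul(197, 144)) = Add(Add(1, -3), 28368) = Add(-2, 28368) = 28366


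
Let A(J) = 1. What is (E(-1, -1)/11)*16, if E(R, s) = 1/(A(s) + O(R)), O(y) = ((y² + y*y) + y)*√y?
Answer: 8/11 - 8*I/11 ≈ 0.72727 - 0.72727*I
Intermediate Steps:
O(y) = √y*(y + 2*y²) (O(y) = ((y² + y²) + y)*√y = (2*y² + y)*√y = (y + 2*y²)*√y = √y*(y + 2*y²))
E(R, s) = 1/(1 + R^(3/2)*(1 + 2*R))
(E(-1, -1)/11)*16 = (1/(11*(1 + (-1)^(3/2)*(1 + 2*(-1)))))*16 = (1/(11*(1 + (-I)*(1 - 2))))*16 = (1/(11*(1 - I*(-1))))*16 = (1/(11*(1 + I)))*16 = (((1 - I)/2)/11)*16 = ((1 - I)/22)*16 = 8*(1 - I)/11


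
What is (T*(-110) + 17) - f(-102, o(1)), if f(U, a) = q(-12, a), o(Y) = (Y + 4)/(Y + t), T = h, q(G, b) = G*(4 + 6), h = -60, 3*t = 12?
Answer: 6737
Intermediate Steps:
t = 4 (t = (⅓)*12 = 4)
q(G, b) = 10*G (q(G, b) = G*10 = 10*G)
T = -60
o(Y) = 1 (o(Y) = (Y + 4)/(Y + 4) = (4 + Y)/(4 + Y) = 1)
f(U, a) = -120 (f(U, a) = 10*(-12) = -120)
(T*(-110) + 17) - f(-102, o(1)) = (-60*(-110) + 17) - 1*(-120) = (6600 + 17) + 120 = 6617 + 120 = 6737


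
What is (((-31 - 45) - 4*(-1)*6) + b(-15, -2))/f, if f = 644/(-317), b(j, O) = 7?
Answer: 14265/644 ≈ 22.151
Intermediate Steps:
f = -644/317 (f = 644*(-1/317) = -644/317 ≈ -2.0315)
(((-31 - 45) - 4*(-1)*6) + b(-15, -2))/f = (((-31 - 45) - 4*(-1)*6) + 7)/(-644/317) = ((-76 + 4*6) + 7)*(-317/644) = ((-76 + 24) + 7)*(-317/644) = (-52 + 7)*(-317/644) = -45*(-317/644) = 14265/644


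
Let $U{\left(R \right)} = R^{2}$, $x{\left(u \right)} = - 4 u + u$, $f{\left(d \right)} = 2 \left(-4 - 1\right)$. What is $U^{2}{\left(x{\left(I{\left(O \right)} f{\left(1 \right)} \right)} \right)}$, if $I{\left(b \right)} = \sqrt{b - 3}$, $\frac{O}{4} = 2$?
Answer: $20250000$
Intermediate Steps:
$O = 8$ ($O = 4 \cdot 2 = 8$)
$I{\left(b \right)} = \sqrt{-3 + b}$
$f{\left(d \right)} = -10$ ($f{\left(d \right)} = 2 \left(-5\right) = -10$)
$x{\left(u \right)} = - 3 u$
$U^{2}{\left(x{\left(I{\left(O \right)} f{\left(1 \right)} \right)} \right)} = \left(\left(- 3 \sqrt{-3 + 8} \left(-10\right)\right)^{2}\right)^{2} = \left(\left(- 3 \sqrt{5} \left(-10\right)\right)^{2}\right)^{2} = \left(\left(- 3 \left(- 10 \sqrt{5}\right)\right)^{2}\right)^{2} = \left(\left(30 \sqrt{5}\right)^{2}\right)^{2} = 4500^{2} = 20250000$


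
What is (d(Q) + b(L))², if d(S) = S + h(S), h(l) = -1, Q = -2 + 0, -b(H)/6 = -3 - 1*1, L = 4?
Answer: 441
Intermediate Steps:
b(H) = 24 (b(H) = -6*(-3 - 1*1) = -6*(-3 - 1) = -6*(-4) = 24)
Q = -2
d(S) = -1 + S (d(S) = S - 1 = -1 + S)
(d(Q) + b(L))² = ((-1 - 2) + 24)² = (-3 + 24)² = 21² = 441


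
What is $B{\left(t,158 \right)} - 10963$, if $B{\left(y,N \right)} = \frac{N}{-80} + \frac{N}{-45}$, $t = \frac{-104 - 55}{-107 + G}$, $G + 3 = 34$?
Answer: $- \frac{789731}{72} \approx -10968.0$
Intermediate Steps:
$G = 31$ ($G = -3 + 34 = 31$)
$t = \frac{159}{76}$ ($t = \frac{-104 - 55}{-107 + 31} = - \frac{159}{-76} = \left(-159\right) \left(- \frac{1}{76}\right) = \frac{159}{76} \approx 2.0921$)
$B{\left(y,N \right)} = - \frac{5 N}{144}$ ($B{\left(y,N \right)} = N \left(- \frac{1}{80}\right) + N \left(- \frac{1}{45}\right) = - \frac{N}{80} - \frac{N}{45} = - \frac{5 N}{144}$)
$B{\left(t,158 \right)} - 10963 = \left(- \frac{5}{144}\right) 158 - 10963 = - \frac{395}{72} - 10963 = - \frac{789731}{72}$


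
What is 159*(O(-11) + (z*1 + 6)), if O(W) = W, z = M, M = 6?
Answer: 159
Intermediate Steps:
z = 6
159*(O(-11) + (z*1 + 6)) = 159*(-11 + (6*1 + 6)) = 159*(-11 + (6 + 6)) = 159*(-11 + 12) = 159*1 = 159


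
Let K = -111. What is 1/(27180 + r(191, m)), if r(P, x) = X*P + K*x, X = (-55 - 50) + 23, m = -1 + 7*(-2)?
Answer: 1/13183 ≈ 7.5855e-5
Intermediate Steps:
m = -15 (m = -1 - 14 = -15)
X = -82 (X = -105 + 23 = -82)
r(P, x) = -111*x - 82*P (r(P, x) = -82*P - 111*x = -111*x - 82*P)
1/(27180 + r(191, m)) = 1/(27180 + (-111*(-15) - 82*191)) = 1/(27180 + (1665 - 15662)) = 1/(27180 - 13997) = 1/13183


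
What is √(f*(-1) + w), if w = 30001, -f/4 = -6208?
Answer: √5169 ≈ 71.896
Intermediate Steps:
f = 24832 (f = -4*(-6208) = 24832)
√(f*(-1) + w) = √(24832*(-1) + 30001) = √(-24832 + 30001) = √5169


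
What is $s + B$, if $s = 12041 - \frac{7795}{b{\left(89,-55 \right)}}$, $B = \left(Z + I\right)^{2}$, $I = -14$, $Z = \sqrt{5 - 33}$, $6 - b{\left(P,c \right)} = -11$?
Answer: $\frac{199758}{17} - 56 i \sqrt{7} \approx 11750.0 - 148.16 i$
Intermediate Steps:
$b{\left(P,c \right)} = 17$ ($b{\left(P,c \right)} = 6 - -11 = 6 + 11 = 17$)
$Z = 2 i \sqrt{7}$ ($Z = \sqrt{-28} = 2 i \sqrt{7} \approx 5.2915 i$)
$B = \left(-14 + 2 i \sqrt{7}\right)^{2}$ ($B = \left(2 i \sqrt{7} - 14\right)^{2} = \left(-14 + 2 i \sqrt{7}\right)^{2} \approx 168.0 - 148.16 i$)
$s = \frac{196902}{17}$ ($s = 12041 - \frac{7795}{17} = \frac{196902}{17} \approx 11582.0$)
$s + B = \frac{196902}{17} + \left(168 - 56 i \sqrt{7}\right) = \frac{199758}{17} - 56 i \sqrt{7}$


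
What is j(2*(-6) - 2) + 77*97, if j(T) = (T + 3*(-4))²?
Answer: 8145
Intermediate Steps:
j(T) = (-12 + T)² (j(T) = (T - 12)² = (-12 + T)²)
j(2*(-6) - 2) + 77*97 = (-12 + (2*(-6) - 2))² + 77*97 = (-12 + (-12 - 2))² + 7469 = (-12 - 14)² + 7469 = (-26)² + 7469 = 676 + 7469 = 8145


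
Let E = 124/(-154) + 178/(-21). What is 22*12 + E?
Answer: 58840/231 ≈ 254.72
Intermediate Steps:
E = -2144/231 (E = 124*(-1/154) + 178*(-1/21) = -62/77 - 178/21 = -2144/231 ≈ -9.2814)
22*12 + E = 22*12 - 2144/231 = 264 - 2144/231 = 58840/231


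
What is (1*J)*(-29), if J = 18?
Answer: -522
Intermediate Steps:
(1*J)*(-29) = (1*18)*(-29) = 18*(-29) = -522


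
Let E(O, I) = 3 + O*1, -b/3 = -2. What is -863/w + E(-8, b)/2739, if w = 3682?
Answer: -2382167/10084998 ≈ -0.23621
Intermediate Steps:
b = 6 (b = -3*(-2) = 6)
E(O, I) = 3 + O
-863/w + E(-8, b)/2739 = -863/3682 + (3 - 8)/2739 = -863*1/3682 - 5*1/2739 = -863/3682 - 5/2739 = -2382167/10084998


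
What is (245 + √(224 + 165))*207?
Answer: 50715 + 207*√389 ≈ 54798.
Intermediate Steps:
(245 + √(224 + 165))*207 = (245 + √389)*207 = 50715 + 207*√389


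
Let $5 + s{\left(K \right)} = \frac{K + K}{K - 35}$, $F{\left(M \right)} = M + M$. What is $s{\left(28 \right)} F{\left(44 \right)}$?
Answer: $-1144$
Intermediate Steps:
$F{\left(M \right)} = 2 M$
$s{\left(K \right)} = -5 + \frac{2 K}{-35 + K}$ ($s{\left(K \right)} = -5 + \frac{K + K}{K - 35} = -5 + \frac{2 K}{-35 + K}$)
$s{\left(28 \right)} F{\left(44 \right)} = \frac{175 - 84}{-35 + 28} \cdot 2 \cdot 44 = \frac{175 - 84}{-7} \cdot 88 = \left(- \frac{1}{7}\right) 91 \cdot 88 = \left(-13\right) 88 = -1144$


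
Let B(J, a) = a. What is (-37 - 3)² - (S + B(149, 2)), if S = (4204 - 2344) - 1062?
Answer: 800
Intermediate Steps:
S = 798 (S = 1860 - 1062 = 798)
(-37 - 3)² - (S + B(149, 2)) = (-37 - 3)² - (798 + 2) = (-40)² - 1*800 = 1600 - 800 = 800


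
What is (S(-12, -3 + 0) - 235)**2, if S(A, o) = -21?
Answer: 65536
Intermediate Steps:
(S(-12, -3 + 0) - 235)**2 = (-21 - 235)**2 = (-256)**2 = 65536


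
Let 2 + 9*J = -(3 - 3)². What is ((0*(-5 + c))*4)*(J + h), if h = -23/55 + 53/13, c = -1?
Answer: 0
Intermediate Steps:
h = 2616/715 (h = -23*1/55 + 53*(1/13) = -23/55 + 53/13 = 2616/715 ≈ 3.6587)
J = -2/9 (J = -2/9 + (-(3 - 3)²)/9 = -2/9 + (-1*0²)/9 = -2/9 + (-1*0)/9 = -2/9 + (⅑)*0 = -2/9 + 0 = -2/9 ≈ -0.22222)
((0*(-5 + c))*4)*(J + h) = ((0*(-5 - 1))*4)*(-2/9 + 2616/715) = ((0*(-6))*4)*(22114/6435) = (0*4)*(22114/6435) = 0*(22114/6435) = 0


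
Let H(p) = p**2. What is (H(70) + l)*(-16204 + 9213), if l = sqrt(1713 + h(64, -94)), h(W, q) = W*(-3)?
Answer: -34528549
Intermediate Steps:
h(W, q) = -3*W
l = 39 (l = sqrt(1713 - 3*64) = sqrt(1713 - 192) = sqrt(1521) = 39)
(H(70) + l)*(-16204 + 9213) = (70**2 + 39)*(-16204 + 9213) = (4900 + 39)*(-6991) = 4939*(-6991) = -34528549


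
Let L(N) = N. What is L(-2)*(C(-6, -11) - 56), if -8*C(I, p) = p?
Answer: 437/4 ≈ 109.25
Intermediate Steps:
C(I, p) = -p/8
L(-2)*(C(-6, -11) - 56) = -2*(-⅛*(-11) - 56) = -2*(11/8 - 56) = -2*(-437/8) = 437/4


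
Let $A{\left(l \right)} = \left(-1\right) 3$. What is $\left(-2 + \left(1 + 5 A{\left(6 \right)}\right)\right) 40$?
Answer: $-640$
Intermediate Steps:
$A{\left(l \right)} = -3$
$\left(-2 + \left(1 + 5 A{\left(6 \right)}\right)\right) 40 = \left(-2 + \left(1 + 5 \left(-3\right)\right)\right) 40 = \left(-2 + \left(1 - 15\right)\right) 40 = \left(-2 - 14\right) 40 = \left(-16\right) 40 = -640$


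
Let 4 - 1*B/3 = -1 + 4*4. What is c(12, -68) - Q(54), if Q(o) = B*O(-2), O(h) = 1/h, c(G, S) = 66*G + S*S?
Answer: 10799/2 ≈ 5399.5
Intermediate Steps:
c(G, S) = S² + 66*G (c(G, S) = 66*G + S² = S² + 66*G)
B = -33 (B = 12 - 3*(-1 + 4*4) = 12 - 3*(-1 + 16) = 12 - 3*15 = 12 - 45 = -33)
Q(o) = 33/2 (Q(o) = -33/(-2) = -33*(-½) = 33/2)
c(12, -68) - Q(54) = ((-68)² + 66*12) - 1*33/2 = (4624 + 792) - 33/2 = 5416 - 33/2 = 10799/2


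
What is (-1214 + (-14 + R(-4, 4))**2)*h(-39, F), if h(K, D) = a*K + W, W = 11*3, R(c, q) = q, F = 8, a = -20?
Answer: -905682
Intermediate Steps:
W = 33
h(K, D) = 33 - 20*K (h(K, D) = -20*K + 33 = 33 - 20*K)
(-1214 + (-14 + R(-4, 4))**2)*h(-39, F) = (-1214 + (-14 + 4)**2)*(33 - 20*(-39)) = (-1214 + (-10)**2)*(33 + 780) = (-1214 + 100)*813 = -1114*813 = -905682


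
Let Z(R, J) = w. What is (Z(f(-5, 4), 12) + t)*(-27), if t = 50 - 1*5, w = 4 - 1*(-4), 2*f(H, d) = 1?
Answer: -1431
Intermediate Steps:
f(H, d) = 1/2 (f(H, d) = (1/2)*1 = 1/2)
w = 8 (w = 4 + 4 = 8)
Z(R, J) = 8
t = 45 (t = 50 - 5 = 45)
(Z(f(-5, 4), 12) + t)*(-27) = (8 + 45)*(-27) = 53*(-27) = -1431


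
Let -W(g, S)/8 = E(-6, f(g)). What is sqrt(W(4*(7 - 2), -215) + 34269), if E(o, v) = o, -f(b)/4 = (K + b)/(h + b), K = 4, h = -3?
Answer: 3*sqrt(3813) ≈ 185.25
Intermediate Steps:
f(b) = -4*(4 + b)/(-3 + b)
W(g, S) = 48 (W(g, S) = -8*(-6) = 48)
sqrt(W(4*(7 - 2), -215) + 34269) = sqrt(48 + 34269) = sqrt(34317) = 3*sqrt(3813)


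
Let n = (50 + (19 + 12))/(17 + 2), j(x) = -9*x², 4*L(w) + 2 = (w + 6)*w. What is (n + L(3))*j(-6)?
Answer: -64719/19 ≈ -3406.3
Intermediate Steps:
L(w) = -½ + w*(6 + w)/4 (L(w) = -½ + ((w + 6)*w)/4 = -½ + ((6 + w)*w)/4 = -½ + (w*(6 + w))/4 = -½ + w*(6 + w)/4)
n = 81/19 (n = (50 + 31)/19 = 81*(1/19) = 81/19 ≈ 4.2632)
(n + L(3))*j(-6) = (81/19 + (-½ + (¼)*3² + (3/2)*3))*(-9*(-6)²) = (81/19 + (-½ + (¼)*9 + 9/2))*(-9*36) = (81/19 + (-½ + 9/4 + 9/2))*(-324) = (81/19 + 25/4)*(-324) = (799/76)*(-324) = -64719/19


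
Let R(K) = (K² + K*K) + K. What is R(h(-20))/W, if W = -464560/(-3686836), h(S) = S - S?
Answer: 0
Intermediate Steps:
h(S) = 0
W = 116140/921709 (W = -464560*(-1/3686836) = 116140/921709 ≈ 0.12601)
R(K) = K + 2*K² (R(K) = (K² + K²) + K = 2*K² + K = K + 2*K²)
R(h(-20))/W = (0*(1 + 2*0))/(116140/921709) = (0*(1 + 0))*(921709/116140) = (0*1)*(921709/116140) = 0*(921709/116140) = 0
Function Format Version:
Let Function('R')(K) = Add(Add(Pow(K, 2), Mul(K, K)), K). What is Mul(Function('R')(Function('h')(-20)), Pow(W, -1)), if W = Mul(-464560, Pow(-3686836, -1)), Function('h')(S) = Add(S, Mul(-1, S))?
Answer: 0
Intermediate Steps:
Function('h')(S) = 0
W = Rational(116140, 921709) (W = Mul(-464560, Rational(-1, 3686836)) = Rational(116140, 921709) ≈ 0.12601)
Function('R')(K) = Add(K, Mul(2, Pow(K, 2))) (Function('R')(K) = Add(Add(Pow(K, 2), Pow(K, 2)), K) = Add(Mul(2, Pow(K, 2)), K) = Add(K, Mul(2, Pow(K, 2))))
Mul(Function('R')(Function('h')(-20)), Pow(W, -1)) = Mul(Mul(0, Add(1, Mul(2, 0))), Pow(Rational(116140, 921709), -1)) = Mul(Mul(0, Add(1, 0)), Rational(921709, 116140)) = Mul(Mul(0, 1), Rational(921709, 116140)) = Mul(0, Rational(921709, 116140)) = 0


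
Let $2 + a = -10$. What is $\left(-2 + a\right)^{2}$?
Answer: $196$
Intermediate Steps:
$a = -12$ ($a = -2 - 10 = -12$)
$\left(-2 + a\right)^{2} = \left(-2 - 12\right)^{2} = \left(-14\right)^{2} = 196$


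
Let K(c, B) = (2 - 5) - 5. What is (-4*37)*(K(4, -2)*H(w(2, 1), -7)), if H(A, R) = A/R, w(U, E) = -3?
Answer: 3552/7 ≈ 507.43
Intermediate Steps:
K(c, B) = -8 (K(c, B) = -3 - 5 = -8)
(-4*37)*(K(4, -2)*H(w(2, 1), -7)) = (-4*37)*(-(-24)/(-7)) = -(-1184)*(-3*(-⅐)) = -(-1184)*3/7 = -148*(-24/7) = 3552/7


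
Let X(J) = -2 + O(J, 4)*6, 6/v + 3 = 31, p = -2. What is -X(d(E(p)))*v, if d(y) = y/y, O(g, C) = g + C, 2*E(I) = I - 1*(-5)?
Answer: -6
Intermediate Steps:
E(I) = 5/2 + I/2 (E(I) = (I - 1*(-5))/2 = (I + 5)/2 = (5 + I)/2 = 5/2 + I/2)
O(g, C) = C + g
d(y) = 1
v = 3/14 (v = 6/(-3 + 31) = 6/28 = 6*(1/28) = 3/14 ≈ 0.21429)
X(J) = 22 + 6*J (X(J) = -2 + (4 + J)*6 = -2 + (24 + 6*J) = 22 + 6*J)
-X(d(E(p)))*v = -(22 + 6*1)*3/14 = -(22 + 6)*3/14 = -28*3/14 = -1*6 = -6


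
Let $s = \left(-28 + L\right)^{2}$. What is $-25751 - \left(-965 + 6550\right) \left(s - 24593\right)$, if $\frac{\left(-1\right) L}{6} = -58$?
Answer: $-434577846$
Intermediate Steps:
$L = 348$ ($L = \left(-6\right) \left(-58\right) = 348$)
$s = 102400$ ($s = \left(-28 + 348\right)^{2} = 320^{2} = 102400$)
$-25751 - \left(-965 + 6550\right) \left(s - 24593\right) = -25751 - \left(-965 + 6550\right) \left(102400 - 24593\right) = -25751 - 5585 \cdot 77807 = -25751 - 434552095 = -434577846$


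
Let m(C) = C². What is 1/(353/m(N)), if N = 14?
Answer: 196/353 ≈ 0.55524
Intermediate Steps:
1/(353/m(N)) = 1/(353/(14²)) = 1/(353/196) = 196/353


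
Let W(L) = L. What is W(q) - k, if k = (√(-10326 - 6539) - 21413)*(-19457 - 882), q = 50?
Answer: -435518957 + 20339*I*√16865 ≈ -4.3552e+8 + 2.6413e+6*I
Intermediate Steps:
k = 435519007 - 20339*I*√16865 (k = (√(-16865) - 21413)*(-20339) = (I*√16865 - 21413)*(-20339) = (-21413 + I*√16865)*(-20339) = 435519007 - 20339*I*√16865 ≈ 4.3552e+8 - 2.6413e+6*I)
W(q) - k = 50 - (435519007 - 20339*I*√16865) = 50 + (-435519007 + 20339*I*√16865) = -435518957 + 20339*I*√16865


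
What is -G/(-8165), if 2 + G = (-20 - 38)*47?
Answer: -2728/8165 ≈ -0.33411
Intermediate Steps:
G = -2728 (G = -2 + (-20 - 38)*47 = -2 - 58*47 = -2 - 2726 = -2728)
-G/(-8165) = -1*(-2728)/(-8165) = 2728*(-1/8165) = -2728/8165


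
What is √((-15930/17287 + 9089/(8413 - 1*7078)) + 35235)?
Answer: 2*√1347983599983765/391155 ≈ 187.73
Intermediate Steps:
√((-15930/17287 + 9089/(8413 - 1*7078)) + 35235) = √((-15930*1/17287 + 9089/(8413 - 7078)) + 35235) = √((-270/293 + 9089/1335) + 35235) = √(2302627/391155 + 35235) = √(13784649052/391155) = 2*√1347983599983765/391155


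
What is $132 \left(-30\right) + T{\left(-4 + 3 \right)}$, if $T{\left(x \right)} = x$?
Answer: $-3961$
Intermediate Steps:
$132 \left(-30\right) + T{\left(-4 + 3 \right)} = 132 \left(-30\right) + \left(-4 + 3\right) = -3960 - 1 = -3961$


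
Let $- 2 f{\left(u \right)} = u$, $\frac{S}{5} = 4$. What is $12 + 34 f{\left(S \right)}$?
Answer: $-328$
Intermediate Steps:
$S = 20$ ($S = 5 \cdot 4 = 20$)
$f{\left(u \right)} = - \frac{u}{2}$
$12 + 34 f{\left(S \right)} = 12 + 34 \left(\left(- \frac{1}{2}\right) 20\right) = 12 + 34 \left(-10\right) = 12 - 340 = -328$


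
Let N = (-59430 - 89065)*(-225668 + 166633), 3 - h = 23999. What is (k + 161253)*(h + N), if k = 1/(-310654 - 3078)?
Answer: 443493062575056128155/313732 ≈ 1.4136e+15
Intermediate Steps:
h = -23996 (h = 3 - 1*23999 = 3 - 23999 = -23996)
k = -1/313732 (k = 1/(-313732) = -1/313732 ≈ -3.1874e-6)
N = 8766402325 (N = -148495*(-59035) = 8766402325)
(k + 161253)*(h + N) = (-1/313732 + 161253)*(-23996 + 8766402325) = (50590226195/313732)*8766378329 = 443493062575056128155/313732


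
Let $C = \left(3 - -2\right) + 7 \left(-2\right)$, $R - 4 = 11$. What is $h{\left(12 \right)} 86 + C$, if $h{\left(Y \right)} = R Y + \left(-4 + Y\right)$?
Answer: $16159$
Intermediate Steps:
$R = 15$ ($R = 4 + 11 = 15$)
$h{\left(Y \right)} = -4 + 16 Y$ ($h{\left(Y \right)} = 15 Y + \left(-4 + Y\right) = -4 + 16 Y$)
$C = -9$ ($C = \left(3 + 2\right) - 14 = 5 - 14 = -9$)
$h{\left(12 \right)} 86 + C = \left(-4 + 16 \cdot 12\right) 86 - 9 = \left(-4 + 192\right) 86 - 9 = 188 \cdot 86 - 9 = 16168 - 9 = 16159$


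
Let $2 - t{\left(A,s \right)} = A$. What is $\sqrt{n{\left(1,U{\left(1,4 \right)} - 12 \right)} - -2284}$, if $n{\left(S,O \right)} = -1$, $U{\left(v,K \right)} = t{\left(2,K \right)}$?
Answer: $\sqrt{2283} \approx 47.781$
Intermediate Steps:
$t{\left(A,s \right)} = 2 - A$
$U{\left(v,K \right)} = 0$ ($U{\left(v,K \right)} = 2 - 2 = 0$)
$\sqrt{n{\left(1,U{\left(1,4 \right)} - 12 \right)} - -2284} = \sqrt{-1 - -2284} = \sqrt{-1 + 2284} = \sqrt{2283}$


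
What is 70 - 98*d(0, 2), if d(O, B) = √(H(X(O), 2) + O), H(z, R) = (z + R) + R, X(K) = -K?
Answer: -126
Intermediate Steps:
H(z, R) = z + 2*R (H(z, R) = (R + z) + R = z + 2*R)
d(O, B) = 2 (d(O, B) = √((-O + 2*2) + O) = √((-O + 4) + O) = √((4 - O) + O) = √4 = 2)
70 - 98*d(0, 2) = 70 - 98*2 = 70 - 196 = -126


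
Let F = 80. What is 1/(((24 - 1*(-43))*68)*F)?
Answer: 1/364480 ≈ 2.7436e-6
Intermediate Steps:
1/(((24 - 1*(-43))*68)*F) = 1/(((24 - 1*(-43))*68)*80) = 1/(((24 + 43)*68)*80) = 1/((67*68)*80) = 1/(4556*80) = 1/364480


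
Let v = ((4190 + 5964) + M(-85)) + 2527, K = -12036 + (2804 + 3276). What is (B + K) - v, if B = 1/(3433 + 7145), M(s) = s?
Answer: -196243055/10578 ≈ -18552.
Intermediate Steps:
K = -5956 (K = -12036 + 6080 = -5956)
B = 1/10578 ≈ 9.4536e-5
v = 12596 (v = ((4190 + 5964) - 85) + 2527 = (10154 - 85) + 2527 = 10069 + 2527 = 12596)
(B + K) - v = (1/10578 - 5956) - 1*12596 = -63002567/10578 - 12596 = -196243055/10578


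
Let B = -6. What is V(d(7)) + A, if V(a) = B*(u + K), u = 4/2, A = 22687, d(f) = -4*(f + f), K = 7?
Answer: 22633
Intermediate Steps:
d(f) = -8*f
u = 2 (u = 4*(½) = 2)
V(a) = -54 (V(a) = -6*(2 + 7) = -6*9 = -54)
V(d(7)) + A = -54 + 22687 = 22633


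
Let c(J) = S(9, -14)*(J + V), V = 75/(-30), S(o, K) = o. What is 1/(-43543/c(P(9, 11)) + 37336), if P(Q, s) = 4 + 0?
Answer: 27/920986 ≈ 2.9316e-5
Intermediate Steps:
V = -5/2 (V = 75*(-1/30) = -5/2 ≈ -2.5000)
P(Q, s) = 4
c(J) = -45/2 + 9*J (c(J) = 9*(J - 5/2) = 9*(-5/2 + J) = -45/2 + 9*J)
1/(-43543/c(P(9, 11)) + 37336) = 1/(-43543/(-45/2 + 9*4) + 37336) = 1/(-43543/(-45/2 + 36) + 37336) = 1/(-43543/27/2 + 37336) = 1/(-43543*2/27 + 37336) = 1/(-87086/27 + 37336) = 1/(920986/27) = 27/920986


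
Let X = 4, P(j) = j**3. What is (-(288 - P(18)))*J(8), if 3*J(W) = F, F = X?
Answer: 7392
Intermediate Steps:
F = 4
J(W) = 4/3 (J(W) = (1/3)*4 = 4/3)
(-(288 - P(18)))*J(8) = -(288 - 1*18**3)*(4/3) = -(288 - 1*5832)*(4/3) = -(288 - 5832)*(4/3) = -1*(-5544)*(4/3) = 5544*(4/3) = 7392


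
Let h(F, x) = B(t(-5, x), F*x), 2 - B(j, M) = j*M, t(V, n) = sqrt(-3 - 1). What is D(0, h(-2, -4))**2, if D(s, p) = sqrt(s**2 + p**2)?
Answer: -252 - 64*I ≈ -252.0 - 64.0*I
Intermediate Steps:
t(V, n) = 2*I (t(V, n) = sqrt(-4) = 2*I)
B(j, M) = 2 - M*j (B(j, M) = 2 - j*M = 2 - M*j)
h(F, x) = 2 - 2*I*F*x (h(F, x) = 2 - F*x*2*I = 2 - 2*I*F*x)
D(s, p) = sqrt(p**2 + s**2)
D(0, h(-2, -4))**2 = (sqrt((2 - 2*I*(-2)*(-4))**2 + 0**2))**2 = (sqrt((2 - 16*I)**2 + 0))**2 = (sqrt((2 - 16*I)**2))**2 = (2 - 16*I)**2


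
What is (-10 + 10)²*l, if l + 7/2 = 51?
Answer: 0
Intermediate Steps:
l = 95/2 (l = -7/2 + 51 = 95/2 ≈ 47.500)
(-10 + 10)²*l = (-10 + 10)²*(95/2) = 0²*(95/2) = 0*(95/2) = 0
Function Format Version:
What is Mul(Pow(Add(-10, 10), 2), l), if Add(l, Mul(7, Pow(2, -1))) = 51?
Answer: 0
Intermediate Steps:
l = Rational(95, 2) (l = Add(Rational(-7, 2), 51) = Rational(95, 2) ≈ 47.500)
Mul(Pow(Add(-10, 10), 2), l) = Mul(Pow(Add(-10, 10), 2), Rational(95, 2)) = Mul(Pow(0, 2), Rational(95, 2)) = Mul(0, Rational(95, 2)) = 0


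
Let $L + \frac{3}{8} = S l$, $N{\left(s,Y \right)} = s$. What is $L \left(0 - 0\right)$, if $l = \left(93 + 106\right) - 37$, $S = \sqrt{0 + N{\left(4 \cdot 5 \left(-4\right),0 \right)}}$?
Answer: $0$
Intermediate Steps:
$S = 4 i \sqrt{5}$ ($S = \sqrt{0 + 4 \cdot 5 \left(-4\right)} = \sqrt{0 + 20 \left(-4\right)} = \sqrt{0 - 80} = \sqrt{-80} = 4 i \sqrt{5} \approx 8.9443 i$)
$l = 162$ ($l = 199 - 37 = 162$)
$L = - \frac{3}{8} + 648 i \sqrt{5}$ ($L = - \frac{3}{8} + 4 i \sqrt{5} \cdot 162 = - \frac{3}{8} + 648 i \sqrt{5} \approx -0.375 + 1449.0 i$)
$L \left(0 - 0\right) = \left(- \frac{3}{8} + 648 i \sqrt{5}\right) \left(0 - 0\right) = \left(- \frac{3}{8} + 648 i \sqrt{5}\right) \left(0 + 0\right) = \left(- \frac{3}{8} + 648 i \sqrt{5}\right) 0 = 0$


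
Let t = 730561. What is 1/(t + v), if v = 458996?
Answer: 1/1189557 ≈ 8.4065e-7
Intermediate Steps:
1/(t + v) = 1/(730561 + 458996) = 1/1189557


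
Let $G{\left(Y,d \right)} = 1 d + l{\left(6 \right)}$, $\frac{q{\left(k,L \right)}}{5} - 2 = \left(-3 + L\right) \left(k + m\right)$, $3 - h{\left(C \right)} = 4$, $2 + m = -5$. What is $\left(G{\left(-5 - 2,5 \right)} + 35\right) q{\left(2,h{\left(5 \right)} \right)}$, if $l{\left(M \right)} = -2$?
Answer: $4180$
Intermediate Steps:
$m = -7$ ($m = -2 - 5 = -7$)
$h{\left(C \right)} = -1$ ($h{\left(C \right)} = 3 - 4 = -1$)
$q{\left(k,L \right)} = 10 + 5 \left(-7 + k\right) \left(-3 + L\right)$ ($q{\left(k,L \right)} = 10 + 5 \left(-3 + L\right) \left(k - 7\right) = 10 + 5 \left(-3 + L\right) \left(-7 + k\right) = 10 + 5 \left(-7 + k\right) \left(-3 + L\right)$)
$G{\left(Y,d \right)} = -2 + d$ ($G{\left(Y,d \right)} = 1 d - 2 = d - 2 = -2 + d$)
$\left(G{\left(-5 - 2,5 \right)} + 35\right) q{\left(2,h{\left(5 \right)} \right)} = \left(\left(-2 + 5\right) + 35\right) \left(115 - -35 - 30 + 5 \left(-1\right) 2\right) = \left(3 + 35\right) \left(115 + 35 - 30 - 10\right) = 38 \cdot 110 = 4180$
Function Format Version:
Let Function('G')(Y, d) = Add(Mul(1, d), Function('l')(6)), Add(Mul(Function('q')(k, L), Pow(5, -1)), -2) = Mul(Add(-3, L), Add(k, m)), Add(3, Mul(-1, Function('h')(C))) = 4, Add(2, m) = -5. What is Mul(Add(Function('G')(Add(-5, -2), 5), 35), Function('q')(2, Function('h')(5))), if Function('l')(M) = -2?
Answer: 4180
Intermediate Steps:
m = -7 (m = Add(-2, -5) = -7)
Function('h')(C) = -1 (Function('h')(C) = Add(3, Mul(-1, 4)) = Add(3, -4) = -1)
Function('q')(k, L) = Add(10, Mul(5, Add(-7, k), Add(-3, L))) (Function('q')(k, L) = Add(10, Mul(5, Mul(Add(-3, L), Add(k, -7)))) = Add(10, Mul(5, Mul(Add(-3, L), Add(-7, k)))) = Add(10, Mul(5, Mul(Add(-7, k), Add(-3, L)))) = Add(10, Mul(5, Add(-7, k), Add(-3, L))))
Function('G')(Y, d) = Add(-2, d) (Function('G')(Y, d) = Add(Mul(1, d), -2) = Add(d, -2) = Add(-2, d))
Mul(Add(Function('G')(Add(-5, -2), 5), 35), Function('q')(2, Function('h')(5))) = Mul(Add(Add(-2, 5), 35), Add(115, Mul(-35, -1), Mul(-15, 2), Mul(5, -1, 2))) = Mul(Add(3, 35), Add(115, 35, -30, -10)) = Mul(38, 110) = 4180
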